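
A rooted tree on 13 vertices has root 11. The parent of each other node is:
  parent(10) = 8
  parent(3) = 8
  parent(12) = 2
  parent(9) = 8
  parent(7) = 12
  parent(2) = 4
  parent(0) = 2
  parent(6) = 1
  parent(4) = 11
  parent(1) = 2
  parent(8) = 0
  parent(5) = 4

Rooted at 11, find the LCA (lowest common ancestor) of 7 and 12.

12

7's ancestor chain is 7, 12, 2, 4, 11 and 12's is 12, 2, 4, 11; they first meet at 12.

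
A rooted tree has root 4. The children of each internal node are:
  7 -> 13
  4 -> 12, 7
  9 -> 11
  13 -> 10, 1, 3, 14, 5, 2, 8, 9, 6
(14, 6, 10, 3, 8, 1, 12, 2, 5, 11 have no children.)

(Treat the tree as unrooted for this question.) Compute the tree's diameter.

5

Starting from 12, a farthest node is 11 at distance 5.
One longest path: 12–4–7–13–9–11.
So the diameter is 5.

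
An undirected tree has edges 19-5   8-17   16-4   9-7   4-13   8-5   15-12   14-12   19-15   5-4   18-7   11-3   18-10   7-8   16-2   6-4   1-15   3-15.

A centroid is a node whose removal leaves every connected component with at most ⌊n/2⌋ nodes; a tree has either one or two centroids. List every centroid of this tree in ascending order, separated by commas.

Delete 5: the remaining components have sizes 7, 6, 5. Max 7 ≤ 9, so 5 is a centroid.
No neighbour of 5 does as well, so 5 is the unique centroid.

5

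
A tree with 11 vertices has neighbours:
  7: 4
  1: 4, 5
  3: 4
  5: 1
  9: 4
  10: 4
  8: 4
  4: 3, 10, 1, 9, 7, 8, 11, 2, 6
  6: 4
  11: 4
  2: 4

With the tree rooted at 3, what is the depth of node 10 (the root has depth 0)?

2

3 → 4 → 10 — 2 edges.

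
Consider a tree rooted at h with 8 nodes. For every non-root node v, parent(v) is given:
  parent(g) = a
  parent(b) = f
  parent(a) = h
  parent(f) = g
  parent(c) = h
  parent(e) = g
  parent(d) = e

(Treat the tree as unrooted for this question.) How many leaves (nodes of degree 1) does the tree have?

3

Degree-1 nodes: b, c, d — 3 of them.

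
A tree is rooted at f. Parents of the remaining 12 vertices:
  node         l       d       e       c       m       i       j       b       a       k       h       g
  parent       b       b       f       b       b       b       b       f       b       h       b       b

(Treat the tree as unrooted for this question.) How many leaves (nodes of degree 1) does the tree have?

10

Degree-1 nodes: a, c, d, e, g, i, j, k, l, m — 10 of them.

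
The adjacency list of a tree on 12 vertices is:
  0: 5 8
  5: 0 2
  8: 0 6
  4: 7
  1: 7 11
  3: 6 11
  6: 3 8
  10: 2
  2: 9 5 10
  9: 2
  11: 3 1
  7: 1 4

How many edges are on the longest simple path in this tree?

Starting from 10, a farthest node is 4 at distance 10.
One longest path: 10–2–5–0–8–6–3–11–1–7–4.
So the diameter is 10.

10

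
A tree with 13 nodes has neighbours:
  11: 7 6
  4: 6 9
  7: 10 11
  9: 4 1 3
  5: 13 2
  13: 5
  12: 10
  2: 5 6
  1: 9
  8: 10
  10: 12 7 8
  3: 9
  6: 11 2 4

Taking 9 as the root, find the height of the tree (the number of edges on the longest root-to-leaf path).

12 sits deepest: 9 – 4 – 6 – 11 – 7 – 10 – 12 — 6 edges from the root.

6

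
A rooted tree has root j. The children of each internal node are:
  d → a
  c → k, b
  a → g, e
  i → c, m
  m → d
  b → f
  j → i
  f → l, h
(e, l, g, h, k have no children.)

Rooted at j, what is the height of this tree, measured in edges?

5

A deepest node is g, reached by j–i–m–d–a–g.
That path has 5 edges, so the height is 5.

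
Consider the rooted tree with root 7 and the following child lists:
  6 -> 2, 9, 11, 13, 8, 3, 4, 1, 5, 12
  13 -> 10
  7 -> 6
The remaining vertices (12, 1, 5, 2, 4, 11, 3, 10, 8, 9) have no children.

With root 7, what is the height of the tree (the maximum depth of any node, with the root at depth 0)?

3

A deepest node is 10, reached by 7 → 6 → 13 → 10.
That path has 3 edges, so the height is 3.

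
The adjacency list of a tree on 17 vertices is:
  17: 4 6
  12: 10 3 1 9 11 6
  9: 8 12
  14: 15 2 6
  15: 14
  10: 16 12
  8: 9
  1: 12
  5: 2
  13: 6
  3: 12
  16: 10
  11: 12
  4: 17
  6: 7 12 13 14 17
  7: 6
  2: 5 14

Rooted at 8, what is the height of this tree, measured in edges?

A deepest node is 5, reached by 8 → 9 → 12 → 6 → 14 → 2 → 5.
That path has 6 edges, so the height is 6.

6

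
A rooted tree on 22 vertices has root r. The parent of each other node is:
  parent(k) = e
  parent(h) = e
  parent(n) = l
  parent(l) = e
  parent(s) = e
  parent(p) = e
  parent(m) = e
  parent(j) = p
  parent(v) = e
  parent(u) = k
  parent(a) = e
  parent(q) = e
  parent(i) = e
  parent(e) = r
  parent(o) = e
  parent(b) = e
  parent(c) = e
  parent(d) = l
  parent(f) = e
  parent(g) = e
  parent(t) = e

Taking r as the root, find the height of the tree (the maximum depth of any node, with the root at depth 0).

3

A deepest node is u, reached by r → e → k → u.
That path has 3 edges, so the height is 3.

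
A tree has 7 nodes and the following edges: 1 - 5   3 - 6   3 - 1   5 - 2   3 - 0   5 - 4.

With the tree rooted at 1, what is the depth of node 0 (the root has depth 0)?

Path from 1 to 0: 1–3–0, which has 2 edges.

2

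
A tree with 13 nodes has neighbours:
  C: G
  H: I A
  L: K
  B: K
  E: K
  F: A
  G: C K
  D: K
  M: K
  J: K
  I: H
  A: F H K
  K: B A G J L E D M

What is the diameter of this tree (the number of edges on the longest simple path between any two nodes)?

5

A longest path is I - H - A - K - G - C, with 5 edges.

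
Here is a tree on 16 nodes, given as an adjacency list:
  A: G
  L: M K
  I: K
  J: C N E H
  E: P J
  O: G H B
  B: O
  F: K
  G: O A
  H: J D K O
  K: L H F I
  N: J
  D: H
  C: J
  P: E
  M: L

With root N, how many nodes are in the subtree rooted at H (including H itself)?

11

Descendants of H (including itself): H, K, O, D, F, L, I, B, G, M, A. That's 11.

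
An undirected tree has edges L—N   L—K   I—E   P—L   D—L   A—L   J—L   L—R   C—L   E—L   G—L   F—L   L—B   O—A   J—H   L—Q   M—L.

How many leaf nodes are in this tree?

14

Degree-1 nodes: B, C, D, F, G, H, I, K, M, N, O, P, Q, R — 14 of them.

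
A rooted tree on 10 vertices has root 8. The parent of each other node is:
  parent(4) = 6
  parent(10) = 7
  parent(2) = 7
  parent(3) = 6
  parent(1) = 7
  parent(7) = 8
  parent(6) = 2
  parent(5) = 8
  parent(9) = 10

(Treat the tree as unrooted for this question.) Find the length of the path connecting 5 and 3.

5

The path is 5 – 8 – 7 – 2 – 6 – 3, which has 5 edges.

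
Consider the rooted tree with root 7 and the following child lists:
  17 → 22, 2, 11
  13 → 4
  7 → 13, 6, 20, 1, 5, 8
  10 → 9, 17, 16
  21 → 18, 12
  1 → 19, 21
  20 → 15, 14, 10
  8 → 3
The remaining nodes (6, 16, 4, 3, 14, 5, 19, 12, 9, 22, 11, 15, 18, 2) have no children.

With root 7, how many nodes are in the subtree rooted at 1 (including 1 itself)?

5

1's subtree: {1, 21, 19, 12, 18}, size 5.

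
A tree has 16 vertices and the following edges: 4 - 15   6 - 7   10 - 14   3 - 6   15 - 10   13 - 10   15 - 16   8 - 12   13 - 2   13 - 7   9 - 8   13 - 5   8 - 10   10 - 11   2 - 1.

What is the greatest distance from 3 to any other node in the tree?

The node farthest from 3 is 9 (4, 16, 12 also at distance 6), via 3–6–7–13–10–8–9 — 6 edges.

6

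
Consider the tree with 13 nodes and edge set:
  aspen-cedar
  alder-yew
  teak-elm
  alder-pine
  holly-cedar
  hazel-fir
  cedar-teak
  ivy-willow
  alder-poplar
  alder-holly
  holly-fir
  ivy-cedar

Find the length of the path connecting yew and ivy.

yew–alder–holly–cedar–ivy: 4 edges.

4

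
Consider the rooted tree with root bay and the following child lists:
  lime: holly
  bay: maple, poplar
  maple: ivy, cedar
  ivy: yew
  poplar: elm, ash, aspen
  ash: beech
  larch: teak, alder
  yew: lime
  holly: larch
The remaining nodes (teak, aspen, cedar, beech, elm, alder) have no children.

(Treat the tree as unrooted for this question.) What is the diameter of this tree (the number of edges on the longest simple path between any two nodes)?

BFS from alder reaches beech last, at distance 10; BFS from beech confirms no node is farther.
Path: alder - larch - holly - lime - yew - ivy - maple - bay - poplar - ash - beech.

10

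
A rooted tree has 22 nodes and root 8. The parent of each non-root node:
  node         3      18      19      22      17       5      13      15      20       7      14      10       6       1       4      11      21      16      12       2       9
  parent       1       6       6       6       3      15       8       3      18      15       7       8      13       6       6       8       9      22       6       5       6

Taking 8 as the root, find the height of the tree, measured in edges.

A deepest node is 14, reached by 8 → 13 → 6 → 1 → 3 → 15 → 7 → 14.
That path has 7 edges, so the height is 7.

7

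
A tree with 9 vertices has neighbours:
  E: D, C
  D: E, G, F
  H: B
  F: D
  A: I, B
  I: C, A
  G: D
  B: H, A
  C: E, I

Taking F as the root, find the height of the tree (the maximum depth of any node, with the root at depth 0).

7

A deepest node is H, reached by F-D-E-C-I-A-B-H.
That path has 7 edges, so the height is 7.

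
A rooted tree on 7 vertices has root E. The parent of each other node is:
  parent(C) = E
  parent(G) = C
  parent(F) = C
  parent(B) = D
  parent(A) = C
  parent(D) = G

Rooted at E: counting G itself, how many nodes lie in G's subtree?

3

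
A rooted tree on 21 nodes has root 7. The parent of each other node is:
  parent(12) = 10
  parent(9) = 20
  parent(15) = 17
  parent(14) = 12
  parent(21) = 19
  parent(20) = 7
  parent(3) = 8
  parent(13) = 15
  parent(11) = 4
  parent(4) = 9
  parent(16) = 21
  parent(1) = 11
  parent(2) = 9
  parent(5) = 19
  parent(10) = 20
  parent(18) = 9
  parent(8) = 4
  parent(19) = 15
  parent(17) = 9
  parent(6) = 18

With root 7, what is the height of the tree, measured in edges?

The longest root-to-leaf path is 7-20-9-17-15-19-21-16 (7 edges).

7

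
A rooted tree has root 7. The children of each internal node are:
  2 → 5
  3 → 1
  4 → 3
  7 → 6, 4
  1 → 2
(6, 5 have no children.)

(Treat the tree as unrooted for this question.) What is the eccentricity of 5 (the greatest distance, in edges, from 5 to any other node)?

Distances from 5 peak at 6, attained at 6.
5-2-1-3-4-7-6

6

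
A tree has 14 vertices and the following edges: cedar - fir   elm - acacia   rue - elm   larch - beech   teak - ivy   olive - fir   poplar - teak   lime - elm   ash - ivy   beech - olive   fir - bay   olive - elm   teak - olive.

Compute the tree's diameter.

5

A longest path is ash - ivy - teak - olive - elm - acacia, with 5 edges.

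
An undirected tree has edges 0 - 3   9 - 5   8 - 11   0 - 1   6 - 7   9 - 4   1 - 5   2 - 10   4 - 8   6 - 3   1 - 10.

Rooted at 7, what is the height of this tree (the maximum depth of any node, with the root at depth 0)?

9

The longest root-to-leaf path is 7–6–3–0–1–5–9–4–8–11 (9 edges).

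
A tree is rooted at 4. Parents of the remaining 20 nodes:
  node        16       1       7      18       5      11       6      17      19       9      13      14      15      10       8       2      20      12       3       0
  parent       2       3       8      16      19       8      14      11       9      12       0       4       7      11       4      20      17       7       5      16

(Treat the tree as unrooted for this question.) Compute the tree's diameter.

14

A longest path is 1–3–5–19–9–12–7–8–11–17–20–2–16–0–13, with 14 edges.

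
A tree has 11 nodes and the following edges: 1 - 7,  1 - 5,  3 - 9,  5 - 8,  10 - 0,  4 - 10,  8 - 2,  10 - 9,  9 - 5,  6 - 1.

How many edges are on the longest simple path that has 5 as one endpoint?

A farthest node from 5 is 0 (4 also at distance 3).
The path 5 – 9 – 10 – 0 has 3 edges.

3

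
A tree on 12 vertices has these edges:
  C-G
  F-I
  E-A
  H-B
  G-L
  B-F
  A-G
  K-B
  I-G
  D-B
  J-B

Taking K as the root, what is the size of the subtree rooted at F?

7

The subtree rooted at F contains: F, I, G, L, C, A, E — 7 nodes.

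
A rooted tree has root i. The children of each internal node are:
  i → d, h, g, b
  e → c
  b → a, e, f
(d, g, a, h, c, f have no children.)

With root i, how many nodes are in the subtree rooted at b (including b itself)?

5

b's subtree: {b, a, e, f, c}, size 5.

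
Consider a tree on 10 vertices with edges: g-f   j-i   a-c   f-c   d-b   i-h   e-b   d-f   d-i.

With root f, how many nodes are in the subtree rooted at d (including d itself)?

6

The subtree rooted at d contains: d, i, b, h, j, e — 6 nodes.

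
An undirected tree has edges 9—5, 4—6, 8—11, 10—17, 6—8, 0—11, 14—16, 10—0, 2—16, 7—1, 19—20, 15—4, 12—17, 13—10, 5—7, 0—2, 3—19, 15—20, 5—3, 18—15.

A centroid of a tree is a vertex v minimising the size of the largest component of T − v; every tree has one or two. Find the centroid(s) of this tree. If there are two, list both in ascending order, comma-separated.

6

Removing 6 splits the tree into components of sizes 10, 10; the largest is 10 ≤ ⌊21/2⌋ = 10.
No neighbour of 6 does as well, so 6 is the unique centroid.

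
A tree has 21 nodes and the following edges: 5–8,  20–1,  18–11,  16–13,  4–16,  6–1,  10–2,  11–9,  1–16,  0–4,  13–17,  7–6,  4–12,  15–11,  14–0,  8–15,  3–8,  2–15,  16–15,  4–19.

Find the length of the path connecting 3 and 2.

3

3–8–15–2: 3 edges.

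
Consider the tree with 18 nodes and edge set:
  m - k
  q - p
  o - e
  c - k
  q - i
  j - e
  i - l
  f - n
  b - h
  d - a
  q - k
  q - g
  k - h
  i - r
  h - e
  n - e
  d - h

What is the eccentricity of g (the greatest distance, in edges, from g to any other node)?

Distances from g peak at 6, attained at f.
g–q–k–h–e–n–f

6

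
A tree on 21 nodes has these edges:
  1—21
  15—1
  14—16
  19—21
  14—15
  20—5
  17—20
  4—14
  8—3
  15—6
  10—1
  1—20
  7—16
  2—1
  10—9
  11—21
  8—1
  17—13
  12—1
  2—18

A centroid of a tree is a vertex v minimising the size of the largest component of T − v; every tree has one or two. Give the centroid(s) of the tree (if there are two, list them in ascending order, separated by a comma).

1

If 1 is removed the pieces have sizes 6, 4, 3, 2, 2, 2, 1, all ≤ ⌊21/2⌋ = 10.
Every other node leaves some component of size > 10, so the centroid is unique.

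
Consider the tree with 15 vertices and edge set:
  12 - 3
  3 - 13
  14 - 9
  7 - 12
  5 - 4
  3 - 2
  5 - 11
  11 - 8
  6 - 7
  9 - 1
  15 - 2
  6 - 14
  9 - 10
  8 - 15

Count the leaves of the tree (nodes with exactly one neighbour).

The leaves are 1, 4, 10, 13.
That is 4 leaves.

4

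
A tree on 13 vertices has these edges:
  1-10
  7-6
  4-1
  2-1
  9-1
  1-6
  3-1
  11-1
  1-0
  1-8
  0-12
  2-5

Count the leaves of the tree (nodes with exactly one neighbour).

9

Exactly 9 nodes have a single neighbour: 3, 4, 5, 7, 8, 9, 10, 11, 12.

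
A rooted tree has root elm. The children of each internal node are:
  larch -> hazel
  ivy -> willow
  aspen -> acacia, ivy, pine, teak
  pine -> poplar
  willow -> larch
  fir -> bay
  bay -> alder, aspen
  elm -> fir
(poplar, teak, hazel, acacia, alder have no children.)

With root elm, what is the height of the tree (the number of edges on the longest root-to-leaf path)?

A deepest node is hazel, reached by elm–fir–bay–aspen–ivy–willow–larch–hazel.
That path has 7 edges, so the height is 7.

7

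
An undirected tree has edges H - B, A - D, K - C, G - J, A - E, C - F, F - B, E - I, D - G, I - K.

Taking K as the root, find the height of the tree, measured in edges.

6

A deepest node is J, reached by K → I → E → A → D → G → J.
That path has 6 edges, so the height is 6.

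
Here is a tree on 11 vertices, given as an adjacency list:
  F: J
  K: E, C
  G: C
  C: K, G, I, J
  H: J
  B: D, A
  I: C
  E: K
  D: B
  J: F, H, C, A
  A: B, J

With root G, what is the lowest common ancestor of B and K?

Path B→root: B A J C G; path K→root: K C G.
First common node: C.

C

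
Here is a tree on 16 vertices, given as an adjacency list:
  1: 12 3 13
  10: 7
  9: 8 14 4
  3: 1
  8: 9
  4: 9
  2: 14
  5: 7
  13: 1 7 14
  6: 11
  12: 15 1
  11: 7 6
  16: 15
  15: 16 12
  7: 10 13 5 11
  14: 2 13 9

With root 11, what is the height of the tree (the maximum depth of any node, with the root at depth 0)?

16 sits deepest: 11-7-13-1-12-15-16 — 6 edges from the root.

6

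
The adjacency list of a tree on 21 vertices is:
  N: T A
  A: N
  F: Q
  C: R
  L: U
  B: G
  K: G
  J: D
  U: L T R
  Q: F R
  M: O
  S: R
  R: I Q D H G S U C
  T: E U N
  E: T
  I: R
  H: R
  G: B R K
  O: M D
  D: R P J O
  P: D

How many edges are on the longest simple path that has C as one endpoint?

5

The node farthest from C is A, via C – R – U – T – N – A — 5 edges.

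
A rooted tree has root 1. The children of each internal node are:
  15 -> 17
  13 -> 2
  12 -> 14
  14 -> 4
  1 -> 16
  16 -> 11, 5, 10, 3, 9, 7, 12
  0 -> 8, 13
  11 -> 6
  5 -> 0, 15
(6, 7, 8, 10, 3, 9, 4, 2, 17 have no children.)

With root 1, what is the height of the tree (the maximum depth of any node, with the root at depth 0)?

2 sits deepest: 1 → 16 → 5 → 0 → 13 → 2 — 5 edges from the root.

5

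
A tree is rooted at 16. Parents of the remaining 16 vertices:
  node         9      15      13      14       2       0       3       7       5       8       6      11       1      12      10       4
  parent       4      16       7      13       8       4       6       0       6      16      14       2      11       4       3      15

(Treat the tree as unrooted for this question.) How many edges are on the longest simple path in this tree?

Starting from 1, a farthest node is 10 at distance 13.
One longest path: 1 - 11 - 2 - 8 - 16 - 15 - 4 - 0 - 7 - 13 - 14 - 6 - 3 - 10.
So the diameter is 13.

13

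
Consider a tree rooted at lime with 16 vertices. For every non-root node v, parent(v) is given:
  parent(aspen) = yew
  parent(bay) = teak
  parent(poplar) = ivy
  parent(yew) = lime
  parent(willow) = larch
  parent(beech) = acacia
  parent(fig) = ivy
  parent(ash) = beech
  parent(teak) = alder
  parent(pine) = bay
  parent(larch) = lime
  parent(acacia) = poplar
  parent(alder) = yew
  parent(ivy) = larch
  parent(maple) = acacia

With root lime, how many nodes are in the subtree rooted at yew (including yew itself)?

6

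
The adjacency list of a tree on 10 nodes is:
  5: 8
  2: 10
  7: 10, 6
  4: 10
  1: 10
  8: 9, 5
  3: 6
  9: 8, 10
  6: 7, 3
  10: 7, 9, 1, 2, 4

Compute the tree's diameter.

A longest path is 3–6–7–10–9–8–5, with 6 edges.

6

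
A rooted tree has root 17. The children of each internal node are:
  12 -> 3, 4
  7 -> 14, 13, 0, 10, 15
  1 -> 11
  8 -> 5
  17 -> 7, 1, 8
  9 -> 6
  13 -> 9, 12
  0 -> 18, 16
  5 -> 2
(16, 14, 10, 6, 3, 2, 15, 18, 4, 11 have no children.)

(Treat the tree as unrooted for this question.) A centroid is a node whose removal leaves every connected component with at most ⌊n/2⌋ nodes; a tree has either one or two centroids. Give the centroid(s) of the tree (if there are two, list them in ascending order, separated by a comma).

7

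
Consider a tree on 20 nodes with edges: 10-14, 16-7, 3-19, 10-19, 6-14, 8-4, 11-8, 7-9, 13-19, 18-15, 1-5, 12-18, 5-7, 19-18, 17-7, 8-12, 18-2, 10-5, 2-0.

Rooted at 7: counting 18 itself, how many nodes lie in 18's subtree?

8

The subtree rooted at 18 contains: 18, 2, 15, 12, 0, 8, 11, 4 — 8 nodes.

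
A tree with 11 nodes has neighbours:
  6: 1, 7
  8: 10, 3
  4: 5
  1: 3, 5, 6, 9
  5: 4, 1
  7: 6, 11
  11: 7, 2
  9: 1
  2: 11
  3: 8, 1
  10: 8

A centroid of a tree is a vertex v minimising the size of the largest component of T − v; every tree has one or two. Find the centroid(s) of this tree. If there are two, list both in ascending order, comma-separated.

1

Delete 1: the remaining components have sizes 4, 3, 2, 1. Max 4 ≤ 5, so 1 is a centroid.
Every other node leaves some component of size > 5, so the centroid is unique.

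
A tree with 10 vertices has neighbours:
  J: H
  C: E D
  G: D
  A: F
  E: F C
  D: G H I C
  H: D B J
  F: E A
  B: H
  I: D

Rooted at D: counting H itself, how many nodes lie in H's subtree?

3

Descendants of H (including itself): H, B, J. That's 3.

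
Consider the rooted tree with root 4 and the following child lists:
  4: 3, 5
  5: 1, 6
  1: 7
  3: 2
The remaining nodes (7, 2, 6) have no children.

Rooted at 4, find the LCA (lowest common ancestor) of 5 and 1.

Path 5→root: 5 4; path 1→root: 1 5 4.
First common node: 5.

5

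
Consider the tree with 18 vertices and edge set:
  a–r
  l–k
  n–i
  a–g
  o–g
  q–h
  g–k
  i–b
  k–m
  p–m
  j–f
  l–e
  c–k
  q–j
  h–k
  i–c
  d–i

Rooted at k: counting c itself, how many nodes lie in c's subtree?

5

c's subtree: {c, i, n, b, d}, size 5.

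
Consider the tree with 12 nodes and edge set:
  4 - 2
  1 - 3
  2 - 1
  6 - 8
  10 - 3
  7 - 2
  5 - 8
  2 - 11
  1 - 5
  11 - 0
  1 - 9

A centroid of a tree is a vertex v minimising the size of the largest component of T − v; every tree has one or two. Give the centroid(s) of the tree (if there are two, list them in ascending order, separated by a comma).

1

Delete 1: the remaining components have sizes 5, 3, 2, 1. Max 5 ≤ 6, so 1 is a centroid.
No neighbour of 1 does as well, so 1 is the unique centroid.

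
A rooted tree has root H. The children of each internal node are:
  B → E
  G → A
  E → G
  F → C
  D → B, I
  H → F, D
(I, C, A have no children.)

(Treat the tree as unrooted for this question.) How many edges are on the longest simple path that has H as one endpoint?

The node farthest from H is A, via H – D – B – E – G – A — 5 edges.

5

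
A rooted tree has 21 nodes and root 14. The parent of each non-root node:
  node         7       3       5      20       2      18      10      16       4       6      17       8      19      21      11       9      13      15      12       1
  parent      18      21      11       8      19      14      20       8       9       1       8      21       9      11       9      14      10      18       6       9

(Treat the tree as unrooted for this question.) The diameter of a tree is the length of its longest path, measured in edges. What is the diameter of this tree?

Starting from 13, a farthest node is 7 at distance 9.
One longest path: 13-10-20-8-21-11-9-14-18-7.
So the diameter is 9.

9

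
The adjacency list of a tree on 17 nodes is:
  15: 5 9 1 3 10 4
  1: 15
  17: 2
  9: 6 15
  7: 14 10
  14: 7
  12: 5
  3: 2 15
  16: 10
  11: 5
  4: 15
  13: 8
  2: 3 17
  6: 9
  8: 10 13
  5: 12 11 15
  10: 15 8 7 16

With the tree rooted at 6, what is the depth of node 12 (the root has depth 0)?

Path from 6 to 12: 6 → 9 → 15 → 5 → 12, which has 4 edges.

4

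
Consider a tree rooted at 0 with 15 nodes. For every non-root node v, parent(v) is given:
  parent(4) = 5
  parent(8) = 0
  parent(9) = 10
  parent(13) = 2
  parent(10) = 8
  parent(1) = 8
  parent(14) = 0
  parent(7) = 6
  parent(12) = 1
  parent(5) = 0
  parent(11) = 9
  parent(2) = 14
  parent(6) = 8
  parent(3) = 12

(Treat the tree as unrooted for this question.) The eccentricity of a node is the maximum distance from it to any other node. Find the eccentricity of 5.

5

The node farthest from 5 is 3 (11 also at distance 5), via 5–0–8–1–12–3 — 5 edges.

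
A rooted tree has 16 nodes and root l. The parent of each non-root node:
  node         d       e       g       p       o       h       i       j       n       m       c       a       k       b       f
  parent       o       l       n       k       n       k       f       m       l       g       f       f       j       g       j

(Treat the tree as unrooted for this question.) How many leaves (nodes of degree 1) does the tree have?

The leaves are a, b, c, d, e, h, i, p.
That is 8 leaves.

8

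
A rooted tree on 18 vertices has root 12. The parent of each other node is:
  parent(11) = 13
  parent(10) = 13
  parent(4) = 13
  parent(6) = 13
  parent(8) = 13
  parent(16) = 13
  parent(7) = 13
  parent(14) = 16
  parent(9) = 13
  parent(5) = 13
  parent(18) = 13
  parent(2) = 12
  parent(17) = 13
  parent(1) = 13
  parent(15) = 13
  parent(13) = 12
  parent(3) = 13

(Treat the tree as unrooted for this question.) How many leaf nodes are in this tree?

15

The leaves are 1, 2, 3, 4, 5, 6, 7, 8, 9, 10, 11, 14, 15, 17, 18.
That is 15 leaves.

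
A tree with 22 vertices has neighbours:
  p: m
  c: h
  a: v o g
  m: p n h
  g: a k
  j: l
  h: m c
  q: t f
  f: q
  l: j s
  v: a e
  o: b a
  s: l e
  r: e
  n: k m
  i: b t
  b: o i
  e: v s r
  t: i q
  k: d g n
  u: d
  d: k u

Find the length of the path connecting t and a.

Walking from t: t - i - b - o - a. Length 4.

4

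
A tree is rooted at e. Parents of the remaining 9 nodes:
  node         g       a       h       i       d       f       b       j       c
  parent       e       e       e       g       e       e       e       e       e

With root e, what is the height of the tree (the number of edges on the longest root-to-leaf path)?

i sits deepest: e-g-i — 2 edges from the root.

2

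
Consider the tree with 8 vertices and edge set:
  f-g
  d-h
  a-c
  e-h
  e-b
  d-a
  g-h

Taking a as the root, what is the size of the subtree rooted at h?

5

h's subtree: {h, e, g, b, f}, size 5.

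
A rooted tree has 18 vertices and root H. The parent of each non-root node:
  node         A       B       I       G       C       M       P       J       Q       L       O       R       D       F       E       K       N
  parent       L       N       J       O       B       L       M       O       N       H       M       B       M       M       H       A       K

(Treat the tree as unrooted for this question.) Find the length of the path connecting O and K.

The path is O – M – L – A – K, which has 4 edges.

4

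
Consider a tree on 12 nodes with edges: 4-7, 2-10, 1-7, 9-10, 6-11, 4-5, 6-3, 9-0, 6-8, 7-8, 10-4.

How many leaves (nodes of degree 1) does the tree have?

The leaves are 0, 1, 2, 3, 5, 11.
That is 6 leaves.

6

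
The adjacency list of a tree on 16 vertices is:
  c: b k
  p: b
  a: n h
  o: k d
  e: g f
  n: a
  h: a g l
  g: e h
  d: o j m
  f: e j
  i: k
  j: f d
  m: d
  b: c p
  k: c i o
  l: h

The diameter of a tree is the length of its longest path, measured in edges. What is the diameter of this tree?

Starting from n, a farthest node is p at distance 12.
One longest path: n-a-h-g-e-f-j-d-o-k-c-b-p.
So the diameter is 12.

12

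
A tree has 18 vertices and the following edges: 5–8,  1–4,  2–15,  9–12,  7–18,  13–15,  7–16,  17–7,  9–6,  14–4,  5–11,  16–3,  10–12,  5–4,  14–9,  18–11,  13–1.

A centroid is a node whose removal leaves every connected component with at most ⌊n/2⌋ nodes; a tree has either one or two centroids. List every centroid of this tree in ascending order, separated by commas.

If 4 is removed the pieces have sizes 8, 5, 4, all ≤ ⌊18/2⌋ = 9.
Every other node leaves some component of size > 9, so the centroid is unique.

4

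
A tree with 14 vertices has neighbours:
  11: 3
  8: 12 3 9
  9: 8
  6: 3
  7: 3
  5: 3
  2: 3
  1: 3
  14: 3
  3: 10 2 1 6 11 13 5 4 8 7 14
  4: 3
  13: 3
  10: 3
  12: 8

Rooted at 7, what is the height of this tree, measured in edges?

The longest root-to-leaf path is 7-3-8-9 (3 edges).

3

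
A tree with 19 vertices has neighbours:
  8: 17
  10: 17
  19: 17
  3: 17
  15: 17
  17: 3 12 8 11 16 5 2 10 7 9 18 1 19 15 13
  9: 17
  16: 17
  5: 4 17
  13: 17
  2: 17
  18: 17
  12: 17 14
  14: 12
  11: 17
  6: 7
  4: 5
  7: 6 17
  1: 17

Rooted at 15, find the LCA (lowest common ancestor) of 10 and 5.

17

Path 10→root: 10 17 15; path 5→root: 5 17 15.
First common node: 17.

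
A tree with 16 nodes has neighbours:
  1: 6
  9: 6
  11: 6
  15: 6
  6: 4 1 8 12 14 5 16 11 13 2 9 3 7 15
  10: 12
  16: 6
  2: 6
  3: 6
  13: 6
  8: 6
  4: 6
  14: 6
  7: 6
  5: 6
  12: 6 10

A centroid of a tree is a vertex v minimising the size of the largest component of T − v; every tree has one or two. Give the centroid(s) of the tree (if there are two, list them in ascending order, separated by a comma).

6

If 6 is removed the pieces have sizes 2, 1, 1, 1, 1, 1, 1, 1, 1, 1, 1, 1, 1, 1, all ≤ ⌊16/2⌋ = 8.
No neighbour of 6 does as well, so 6 is the unique centroid.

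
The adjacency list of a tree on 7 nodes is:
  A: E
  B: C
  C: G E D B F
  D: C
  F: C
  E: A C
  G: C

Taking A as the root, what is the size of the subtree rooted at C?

5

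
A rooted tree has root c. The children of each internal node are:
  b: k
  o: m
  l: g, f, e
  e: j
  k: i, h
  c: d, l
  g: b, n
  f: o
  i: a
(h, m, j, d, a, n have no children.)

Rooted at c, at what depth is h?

Path from c to h: c → l → g → b → k → h, which has 5 edges.

5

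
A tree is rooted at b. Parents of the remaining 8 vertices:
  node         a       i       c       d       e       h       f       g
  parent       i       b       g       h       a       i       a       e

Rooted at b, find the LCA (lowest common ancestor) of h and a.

i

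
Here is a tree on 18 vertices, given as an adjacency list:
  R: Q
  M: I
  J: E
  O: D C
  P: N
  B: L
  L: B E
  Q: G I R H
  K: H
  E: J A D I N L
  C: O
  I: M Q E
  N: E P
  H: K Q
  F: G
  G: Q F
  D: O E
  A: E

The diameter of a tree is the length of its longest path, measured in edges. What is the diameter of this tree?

A longest path is F - G - Q - I - E - D - O - C, with 7 edges.

7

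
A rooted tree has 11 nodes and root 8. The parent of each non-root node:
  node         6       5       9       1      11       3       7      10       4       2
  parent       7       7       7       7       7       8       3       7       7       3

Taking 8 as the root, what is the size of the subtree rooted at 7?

8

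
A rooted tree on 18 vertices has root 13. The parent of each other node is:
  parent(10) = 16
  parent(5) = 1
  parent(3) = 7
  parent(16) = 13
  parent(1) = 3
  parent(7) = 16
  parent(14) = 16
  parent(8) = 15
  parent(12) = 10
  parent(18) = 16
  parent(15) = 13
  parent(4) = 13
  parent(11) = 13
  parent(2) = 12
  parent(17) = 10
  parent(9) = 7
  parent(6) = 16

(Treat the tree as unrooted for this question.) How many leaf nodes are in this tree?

10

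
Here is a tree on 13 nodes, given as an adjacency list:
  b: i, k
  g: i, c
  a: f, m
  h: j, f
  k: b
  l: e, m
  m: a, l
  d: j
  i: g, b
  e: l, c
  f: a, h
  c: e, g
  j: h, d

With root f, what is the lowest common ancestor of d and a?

Ancestors of d (toward the root): d, j, h, f.
Ancestors of a: a, f.
The deepest node appearing in both lists is f.

f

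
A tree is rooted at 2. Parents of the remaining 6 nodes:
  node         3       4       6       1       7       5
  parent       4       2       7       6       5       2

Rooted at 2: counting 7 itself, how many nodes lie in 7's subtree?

Descendants of 7 (including itself): 7, 6, 1. That's 3.

3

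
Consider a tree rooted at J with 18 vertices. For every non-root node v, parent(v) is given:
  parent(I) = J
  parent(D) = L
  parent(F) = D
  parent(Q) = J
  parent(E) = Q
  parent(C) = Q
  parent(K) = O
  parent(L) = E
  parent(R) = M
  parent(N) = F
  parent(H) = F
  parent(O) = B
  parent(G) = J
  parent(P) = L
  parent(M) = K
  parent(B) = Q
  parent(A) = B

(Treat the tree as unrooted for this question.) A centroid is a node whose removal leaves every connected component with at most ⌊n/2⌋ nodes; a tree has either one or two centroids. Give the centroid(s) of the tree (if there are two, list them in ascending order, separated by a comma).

Q

Delete Q: the remaining components have sizes 7, 6, 3, 1. Max 7 ≤ 9, so Q is a centroid.
No neighbour of Q does as well, so Q is the unique centroid.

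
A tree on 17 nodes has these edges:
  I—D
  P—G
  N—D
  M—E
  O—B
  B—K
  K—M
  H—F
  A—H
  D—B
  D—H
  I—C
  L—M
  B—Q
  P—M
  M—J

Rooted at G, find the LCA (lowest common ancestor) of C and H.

D

C's ancestor chain is C, I, D, B, K, M, P, G and H's is H, D, B, K, M, P, G; they first meet at D.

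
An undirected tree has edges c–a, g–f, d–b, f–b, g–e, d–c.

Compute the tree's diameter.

6

BFS from a reaches e last, at distance 6; BFS from e confirms no node is farther.
Path: a-c-d-b-f-g-e.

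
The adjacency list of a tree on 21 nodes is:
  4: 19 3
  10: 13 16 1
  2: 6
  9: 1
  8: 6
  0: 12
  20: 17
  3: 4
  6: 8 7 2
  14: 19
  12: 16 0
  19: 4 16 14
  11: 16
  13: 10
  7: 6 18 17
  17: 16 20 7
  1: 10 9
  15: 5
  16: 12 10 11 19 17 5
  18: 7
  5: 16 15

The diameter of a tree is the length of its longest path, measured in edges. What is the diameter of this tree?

7

BFS from 8 reaches 9 last, at distance 7; BFS from 9 confirms no node is farther.
Path: 8-6-7-17-16-10-1-9.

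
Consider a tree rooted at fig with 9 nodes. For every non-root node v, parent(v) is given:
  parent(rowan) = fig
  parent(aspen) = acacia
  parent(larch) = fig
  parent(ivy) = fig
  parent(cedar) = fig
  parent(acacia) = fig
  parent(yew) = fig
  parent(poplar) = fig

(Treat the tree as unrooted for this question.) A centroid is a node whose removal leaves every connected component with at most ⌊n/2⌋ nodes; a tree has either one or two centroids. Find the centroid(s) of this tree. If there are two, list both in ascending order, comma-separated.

If fig is removed the pieces have sizes 2, 1, 1, 1, 1, 1, 1, all ≤ ⌊9/2⌋ = 4.
Every other node leaves some component of size > 4, so the centroid is unique.

fig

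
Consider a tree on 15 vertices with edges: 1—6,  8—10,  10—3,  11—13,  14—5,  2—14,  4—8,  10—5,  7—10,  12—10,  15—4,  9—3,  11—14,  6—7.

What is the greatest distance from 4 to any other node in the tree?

6

Distances from 4 peak at 6, attained at 13.
4 – 8 – 10 – 5 – 14 – 11 – 13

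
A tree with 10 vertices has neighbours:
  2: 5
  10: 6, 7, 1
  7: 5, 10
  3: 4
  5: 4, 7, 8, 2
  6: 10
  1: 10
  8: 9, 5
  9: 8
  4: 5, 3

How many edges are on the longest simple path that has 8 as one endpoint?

4

A farthest node from 8 is 1 (6 also at distance 4).
The path 8–5–7–10–1 has 4 edges.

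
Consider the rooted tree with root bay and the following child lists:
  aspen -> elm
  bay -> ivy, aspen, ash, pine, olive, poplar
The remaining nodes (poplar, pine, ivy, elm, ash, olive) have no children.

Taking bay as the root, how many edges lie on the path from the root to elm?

2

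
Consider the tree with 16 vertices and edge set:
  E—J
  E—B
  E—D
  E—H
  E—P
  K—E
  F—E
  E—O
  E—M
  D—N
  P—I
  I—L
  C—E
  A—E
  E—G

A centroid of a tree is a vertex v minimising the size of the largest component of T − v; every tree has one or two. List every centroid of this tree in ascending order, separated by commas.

Removing E splits the tree into components of sizes 3, 2, 1, 1, 1, 1, 1, 1, 1, 1, 1, 1; the largest is 3 ≤ ⌊16/2⌋ = 8.
No neighbour of E does as well, so E is the unique centroid.

E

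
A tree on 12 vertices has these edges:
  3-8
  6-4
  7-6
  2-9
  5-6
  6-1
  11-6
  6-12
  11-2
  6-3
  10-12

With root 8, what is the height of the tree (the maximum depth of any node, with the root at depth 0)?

The longest root-to-leaf path is 8-3-6-11-2-9 (5 edges).

5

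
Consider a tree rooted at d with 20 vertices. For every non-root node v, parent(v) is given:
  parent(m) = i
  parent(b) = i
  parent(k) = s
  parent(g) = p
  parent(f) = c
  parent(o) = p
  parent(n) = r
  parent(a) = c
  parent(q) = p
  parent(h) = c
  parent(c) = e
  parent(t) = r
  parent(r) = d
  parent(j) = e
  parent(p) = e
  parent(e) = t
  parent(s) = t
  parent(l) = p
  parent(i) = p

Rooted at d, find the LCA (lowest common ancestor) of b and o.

p

b's ancestor chain is b, i, p, e, t, r, d and o's is o, p, e, t, r, d; they first meet at p.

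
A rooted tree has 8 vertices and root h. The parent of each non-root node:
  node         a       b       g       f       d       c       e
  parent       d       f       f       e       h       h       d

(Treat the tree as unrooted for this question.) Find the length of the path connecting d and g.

The path is d – e – f – g, which has 3 edges.

3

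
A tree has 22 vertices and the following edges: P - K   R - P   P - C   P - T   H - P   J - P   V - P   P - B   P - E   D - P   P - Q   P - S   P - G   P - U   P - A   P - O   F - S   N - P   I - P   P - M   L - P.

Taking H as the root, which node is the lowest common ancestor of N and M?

N's ancestor chain is N, P, H and M's is M, P, H; they first meet at P.

P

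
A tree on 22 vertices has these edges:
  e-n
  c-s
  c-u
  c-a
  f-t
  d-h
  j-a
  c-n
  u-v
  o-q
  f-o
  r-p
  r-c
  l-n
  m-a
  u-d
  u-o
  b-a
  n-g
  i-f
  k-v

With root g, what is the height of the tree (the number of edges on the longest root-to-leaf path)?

A deepest node is i, reached by g – n – c – u – o – f – i.
That path has 6 edges, so the height is 6.

6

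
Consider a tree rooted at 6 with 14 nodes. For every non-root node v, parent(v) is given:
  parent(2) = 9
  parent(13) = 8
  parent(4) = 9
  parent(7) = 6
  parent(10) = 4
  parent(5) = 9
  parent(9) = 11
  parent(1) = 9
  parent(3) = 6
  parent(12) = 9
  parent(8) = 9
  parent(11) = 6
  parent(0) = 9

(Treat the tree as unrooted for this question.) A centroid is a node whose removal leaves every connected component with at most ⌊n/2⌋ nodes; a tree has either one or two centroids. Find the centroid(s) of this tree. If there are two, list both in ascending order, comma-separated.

9

Removing 9 splits the tree into components of sizes 4, 2, 2, 1, 1, 1, 1, 1; the largest is 4 ≤ ⌊14/2⌋ = 7.
Every other node leaves some component of size > 7, so the centroid is unique.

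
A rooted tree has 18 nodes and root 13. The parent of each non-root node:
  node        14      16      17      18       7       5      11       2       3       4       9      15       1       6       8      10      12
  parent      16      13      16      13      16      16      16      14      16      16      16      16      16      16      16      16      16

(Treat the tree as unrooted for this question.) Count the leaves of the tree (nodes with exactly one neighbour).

15

Degree-1 nodes: 1, 2, 3, 4, 5, 6, 7, 8, 9, 10, 11, 12, 15, 17, 18 — 15 of them.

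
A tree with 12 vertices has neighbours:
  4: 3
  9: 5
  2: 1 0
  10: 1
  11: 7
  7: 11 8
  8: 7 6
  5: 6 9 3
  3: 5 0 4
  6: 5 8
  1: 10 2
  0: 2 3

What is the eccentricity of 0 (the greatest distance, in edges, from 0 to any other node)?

6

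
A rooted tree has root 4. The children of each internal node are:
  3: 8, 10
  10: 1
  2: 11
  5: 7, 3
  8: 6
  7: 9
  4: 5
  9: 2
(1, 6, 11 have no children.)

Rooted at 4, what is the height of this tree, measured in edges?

11 sits deepest: 4–5–7–9–2–11 — 5 edges from the root.

5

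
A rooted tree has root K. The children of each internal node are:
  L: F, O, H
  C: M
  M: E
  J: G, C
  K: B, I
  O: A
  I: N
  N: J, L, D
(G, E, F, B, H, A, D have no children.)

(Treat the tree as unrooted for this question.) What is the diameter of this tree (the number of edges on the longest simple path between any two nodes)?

Starting from E, a farthest node is A at distance 7.
One longest path: E–M–C–J–N–L–O–A.
So the diameter is 7.

7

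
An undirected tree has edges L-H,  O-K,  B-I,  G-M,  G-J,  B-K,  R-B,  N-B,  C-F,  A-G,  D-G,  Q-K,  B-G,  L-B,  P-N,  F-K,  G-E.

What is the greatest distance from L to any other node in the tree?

Distances from L peak at 4, attained at C.
L-B-K-F-C

4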